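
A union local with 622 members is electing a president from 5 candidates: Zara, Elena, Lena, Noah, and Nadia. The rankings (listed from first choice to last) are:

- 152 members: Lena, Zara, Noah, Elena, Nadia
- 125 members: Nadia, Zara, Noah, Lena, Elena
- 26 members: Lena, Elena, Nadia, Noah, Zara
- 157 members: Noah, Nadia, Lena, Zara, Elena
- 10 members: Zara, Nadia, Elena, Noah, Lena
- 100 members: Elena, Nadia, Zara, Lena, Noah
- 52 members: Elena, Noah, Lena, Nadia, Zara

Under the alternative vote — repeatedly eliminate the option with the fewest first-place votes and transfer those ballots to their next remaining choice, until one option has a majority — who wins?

Noah

Round 1: Zara 10, Elena 152, Lena 178, Noah 157, Nadia 125. Eliminate Zara.
Round 2: Elena 152, Lena 178, Noah 157, Nadia 135. Eliminate Nadia.
Round 3: Elena 162, Lena 178, Noah 282. Eliminate Elena.
Round 4: Lena 278, Noah 344. Noah has a majority.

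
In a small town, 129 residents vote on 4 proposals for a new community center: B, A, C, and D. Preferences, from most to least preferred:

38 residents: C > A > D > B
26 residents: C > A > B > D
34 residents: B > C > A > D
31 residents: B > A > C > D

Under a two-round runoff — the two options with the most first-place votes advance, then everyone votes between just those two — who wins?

B

Round 1 first-place votes: B 65, A 0, C 64, D 0.
B and C advance.
Runoff: B is preferred to C by 65 voters; C by 64.
B wins the runoff.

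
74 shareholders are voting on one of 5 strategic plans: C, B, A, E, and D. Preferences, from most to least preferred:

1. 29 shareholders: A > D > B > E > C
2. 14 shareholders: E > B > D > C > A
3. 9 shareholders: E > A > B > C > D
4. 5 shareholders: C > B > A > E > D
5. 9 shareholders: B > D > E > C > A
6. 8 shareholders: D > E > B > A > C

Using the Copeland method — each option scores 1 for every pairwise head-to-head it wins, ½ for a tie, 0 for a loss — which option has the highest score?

A

C: loses to B, A, E, and D → score 0.
B: beats C and E; ties D; loses to A → score 2.5.
A: beats C, B, and D; loses to E → score 3.
E: beats C and A; loses to B and D → score 2.
D: beats C and E; ties B; loses to A → score 2.5.
A has the best pairwise record.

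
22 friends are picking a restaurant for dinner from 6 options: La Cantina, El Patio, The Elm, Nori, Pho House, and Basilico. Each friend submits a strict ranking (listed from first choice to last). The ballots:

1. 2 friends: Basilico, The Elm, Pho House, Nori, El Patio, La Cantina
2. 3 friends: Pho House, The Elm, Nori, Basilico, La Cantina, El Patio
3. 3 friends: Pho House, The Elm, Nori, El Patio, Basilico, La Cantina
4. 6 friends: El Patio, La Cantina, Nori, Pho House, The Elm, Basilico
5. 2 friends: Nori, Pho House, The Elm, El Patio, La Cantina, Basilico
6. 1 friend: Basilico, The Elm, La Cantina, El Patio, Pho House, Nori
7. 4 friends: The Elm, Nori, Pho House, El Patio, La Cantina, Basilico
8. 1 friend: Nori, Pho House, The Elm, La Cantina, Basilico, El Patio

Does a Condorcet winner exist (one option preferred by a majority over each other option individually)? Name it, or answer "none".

Checking pairwise contests:
El Patio beats La Cantina 17–5.
The Elm beats El Patio 16–6.
Pho House beats The Elm 15–7.
The Elm beats Nori 13–9.
Nori beats Pho House 13–9.
La Cantina beats Basilico 13–9.
Every option loses at least one head-to-head, so there is no Condorcet winner.

none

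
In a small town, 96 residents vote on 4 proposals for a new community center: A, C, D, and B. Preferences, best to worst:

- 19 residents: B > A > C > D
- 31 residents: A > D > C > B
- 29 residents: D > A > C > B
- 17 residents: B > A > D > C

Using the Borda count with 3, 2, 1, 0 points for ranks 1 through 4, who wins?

A

A: 19·2 + 31·3 + 29·2 + 17·2 = 223
C: 19·1 + 31·1 + 29·1 + 17·0 = 79
D: 19·0 + 31·2 + 29·3 + 17·1 = 166
B: 19·3 + 31·0 + 29·0 + 17·3 = 108
A has the highest Borda score (223).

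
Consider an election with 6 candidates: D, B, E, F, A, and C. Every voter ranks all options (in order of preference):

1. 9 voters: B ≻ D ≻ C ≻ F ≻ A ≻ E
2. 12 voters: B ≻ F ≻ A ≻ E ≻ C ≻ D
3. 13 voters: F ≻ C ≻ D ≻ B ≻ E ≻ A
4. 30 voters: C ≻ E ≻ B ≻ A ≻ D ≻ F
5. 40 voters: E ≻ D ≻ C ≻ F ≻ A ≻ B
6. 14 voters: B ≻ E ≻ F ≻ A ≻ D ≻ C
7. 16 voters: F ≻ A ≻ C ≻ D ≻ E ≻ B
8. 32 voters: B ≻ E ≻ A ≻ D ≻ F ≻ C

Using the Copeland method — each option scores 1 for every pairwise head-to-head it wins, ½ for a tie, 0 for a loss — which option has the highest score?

E

D: beats F and C; loses to B, E, and A → score 2.
B: beats D, F, and A; loses to E and C → score 3.
E: beats D, B, F, A, and C → score 5.
F: beats A and C; loses to D, B, and E → score 2.
A: beats D; loses to B, E, F, and C → score 1.
C: beats B and A; loses to D, E, and F → score 2.
E has the best pairwise record.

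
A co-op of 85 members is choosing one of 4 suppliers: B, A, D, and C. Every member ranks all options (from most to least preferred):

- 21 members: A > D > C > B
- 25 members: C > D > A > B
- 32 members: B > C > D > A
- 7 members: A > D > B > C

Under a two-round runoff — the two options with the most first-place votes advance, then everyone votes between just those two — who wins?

A

Round 1 first-place votes: B 32, A 28, D 0, C 25.
B and A advance.
Runoff: B is preferred to A by 32 voters; A by 53.
A wins the runoff.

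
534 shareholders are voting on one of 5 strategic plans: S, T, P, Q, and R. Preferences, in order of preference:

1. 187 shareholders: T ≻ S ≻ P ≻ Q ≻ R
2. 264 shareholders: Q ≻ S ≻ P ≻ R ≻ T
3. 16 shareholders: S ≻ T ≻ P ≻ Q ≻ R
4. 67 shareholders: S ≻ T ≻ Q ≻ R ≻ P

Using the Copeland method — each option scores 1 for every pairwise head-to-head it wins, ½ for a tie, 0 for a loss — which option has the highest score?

S

S: beats T, P, Q, and R → score 4.
T: beats P, Q, and R; loses to S → score 3.
P: beats R; loses to S, T, and Q → score 1.
Q: beats P and R; loses to S and T → score 2.
R: loses to S, T, P, and Q → score 0.
S has the best pairwise record.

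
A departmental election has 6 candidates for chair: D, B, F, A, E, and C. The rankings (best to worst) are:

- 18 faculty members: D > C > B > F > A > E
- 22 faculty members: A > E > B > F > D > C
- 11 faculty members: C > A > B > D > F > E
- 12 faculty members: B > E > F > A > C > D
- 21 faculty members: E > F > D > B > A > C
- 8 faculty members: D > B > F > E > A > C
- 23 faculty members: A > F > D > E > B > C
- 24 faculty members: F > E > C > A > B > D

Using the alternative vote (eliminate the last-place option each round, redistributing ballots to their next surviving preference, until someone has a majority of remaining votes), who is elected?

A

Round 1: D 26, B 12, F 24, A 45, E 21, C 11. Eliminate C.
Round 2: D 26, B 12, F 24, A 56, E 21. Eliminate B.
Round 3: D 26, F 24, A 56, E 33. Eliminate F.
Round 4: D 26, A 56, E 57. Eliminate D.
Round 5: A 74, E 65. A has a majority.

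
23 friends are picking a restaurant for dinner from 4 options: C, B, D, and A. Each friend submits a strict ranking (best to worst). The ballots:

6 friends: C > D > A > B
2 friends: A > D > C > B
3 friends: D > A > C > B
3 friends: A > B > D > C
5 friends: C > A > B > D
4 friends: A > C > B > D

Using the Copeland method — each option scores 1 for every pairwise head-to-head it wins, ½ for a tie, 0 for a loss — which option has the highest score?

A

C: beats B and D; loses to A → score 2.
B: beats D; loses to C and A → score 1.
D: loses to C, B, and A → score 0.
A: beats C, B, and D → score 3.
A has the best pairwise record.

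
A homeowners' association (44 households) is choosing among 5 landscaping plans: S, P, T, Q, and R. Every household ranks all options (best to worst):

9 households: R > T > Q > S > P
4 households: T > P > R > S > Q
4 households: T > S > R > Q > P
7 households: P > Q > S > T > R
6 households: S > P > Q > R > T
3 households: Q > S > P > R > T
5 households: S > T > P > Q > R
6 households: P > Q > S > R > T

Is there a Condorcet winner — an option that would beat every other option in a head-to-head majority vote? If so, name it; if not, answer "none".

none

Checking pairwise contests:
Q beats S 25–19.
S beats P 27–17.
S beats T 27–17.
P beats Q 28–16.
S beats R 31–13.
Every option loses at least one head-to-head, so there is no Condorcet winner.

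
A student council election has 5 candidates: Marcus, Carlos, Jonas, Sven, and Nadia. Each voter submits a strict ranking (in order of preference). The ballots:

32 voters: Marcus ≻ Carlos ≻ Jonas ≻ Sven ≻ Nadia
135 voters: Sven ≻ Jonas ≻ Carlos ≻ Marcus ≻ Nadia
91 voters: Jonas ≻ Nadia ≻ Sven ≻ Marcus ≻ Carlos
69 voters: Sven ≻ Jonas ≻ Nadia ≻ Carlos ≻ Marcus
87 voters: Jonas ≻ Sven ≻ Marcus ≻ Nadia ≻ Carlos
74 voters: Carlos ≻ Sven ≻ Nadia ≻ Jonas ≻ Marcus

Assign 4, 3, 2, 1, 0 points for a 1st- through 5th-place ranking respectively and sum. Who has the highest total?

Sven

Marcus: 32·4 + 135·1 + 91·1 + 69·0 + 87·2 + 74·0 = 528
Carlos: 32·3 + 135·2 + 91·0 + 69·1 + 87·0 + 74·4 = 731
Jonas: 32·2 + 135·3 + 91·4 + 69·3 + 87·4 + 74·1 = 1462
Sven: 32·1 + 135·4 + 91·2 + 69·4 + 87·3 + 74·3 = 1513
Nadia: 32·0 + 135·0 + 91·3 + 69·2 + 87·1 + 74·2 = 646
Sven has the highest Borda score (1513).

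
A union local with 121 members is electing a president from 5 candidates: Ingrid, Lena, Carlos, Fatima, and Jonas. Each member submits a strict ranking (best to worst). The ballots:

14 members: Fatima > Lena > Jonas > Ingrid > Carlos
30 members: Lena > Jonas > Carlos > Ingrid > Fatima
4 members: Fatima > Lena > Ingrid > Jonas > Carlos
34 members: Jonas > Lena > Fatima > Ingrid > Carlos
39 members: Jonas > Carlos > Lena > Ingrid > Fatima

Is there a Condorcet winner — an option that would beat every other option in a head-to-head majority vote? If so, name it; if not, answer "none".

Jonas

Jonas vs Ingrid: 117–4 for Jonas.
Jonas vs Lena: 73–48 for Jonas.
Jonas vs Carlos: 121–0 for Jonas.
Jonas vs Fatima: 103–18 for Jonas.
Jonas beats every other option head-to-head.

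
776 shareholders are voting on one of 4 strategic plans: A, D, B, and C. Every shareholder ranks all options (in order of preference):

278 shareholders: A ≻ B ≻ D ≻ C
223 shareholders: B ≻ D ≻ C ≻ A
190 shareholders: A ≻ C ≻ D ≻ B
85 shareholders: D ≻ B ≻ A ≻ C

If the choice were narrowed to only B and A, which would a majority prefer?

Voters preferring B to A: 308; preferring A to B: 468.
A wins the head-to-head.

A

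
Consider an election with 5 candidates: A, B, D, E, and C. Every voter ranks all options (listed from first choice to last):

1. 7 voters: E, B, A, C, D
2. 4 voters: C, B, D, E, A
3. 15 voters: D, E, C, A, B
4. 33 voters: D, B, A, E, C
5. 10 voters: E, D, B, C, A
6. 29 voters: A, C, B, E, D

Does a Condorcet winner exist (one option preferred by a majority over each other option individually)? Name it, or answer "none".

D vs A: 62–36 for D.
D vs B: 58–40 for D.
D vs E: 52–46 for D.
D vs C: 58–40 for D.
D beats every other option head-to-head.

D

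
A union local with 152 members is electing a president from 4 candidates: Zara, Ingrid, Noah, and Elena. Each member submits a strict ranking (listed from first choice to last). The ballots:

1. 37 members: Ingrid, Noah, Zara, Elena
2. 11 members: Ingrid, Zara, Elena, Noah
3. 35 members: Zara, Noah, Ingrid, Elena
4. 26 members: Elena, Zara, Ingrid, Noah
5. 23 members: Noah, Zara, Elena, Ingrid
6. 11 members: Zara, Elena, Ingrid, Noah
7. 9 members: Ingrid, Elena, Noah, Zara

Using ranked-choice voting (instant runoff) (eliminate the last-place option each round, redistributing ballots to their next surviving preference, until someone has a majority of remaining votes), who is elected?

Zara

Round 1: Zara 46, Ingrid 57, Noah 23, Elena 26. Eliminate Noah.
Round 2: Zara 69, Ingrid 57, Elena 26. Eliminate Elena.
Round 3: Zara 95, Ingrid 57. Zara has a majority.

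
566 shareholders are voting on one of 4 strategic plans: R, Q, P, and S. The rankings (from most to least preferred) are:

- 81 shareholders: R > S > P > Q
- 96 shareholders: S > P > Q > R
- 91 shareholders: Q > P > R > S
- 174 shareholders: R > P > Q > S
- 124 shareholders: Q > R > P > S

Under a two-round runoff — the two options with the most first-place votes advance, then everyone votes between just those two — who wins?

Round 1 first-place votes: R 255, Q 215, P 0, S 96.
R and Q advance.
Runoff: R is preferred to Q by 255 voters; Q by 311.
Q wins the runoff.

Q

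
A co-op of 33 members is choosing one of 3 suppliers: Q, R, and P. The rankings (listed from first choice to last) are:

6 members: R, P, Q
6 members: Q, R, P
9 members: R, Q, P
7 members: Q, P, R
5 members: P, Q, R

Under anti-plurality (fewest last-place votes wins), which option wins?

Q

Last-place votes: Q 6, R 12, P 15.
Q is ranked last by the fewest voters, so Q wins.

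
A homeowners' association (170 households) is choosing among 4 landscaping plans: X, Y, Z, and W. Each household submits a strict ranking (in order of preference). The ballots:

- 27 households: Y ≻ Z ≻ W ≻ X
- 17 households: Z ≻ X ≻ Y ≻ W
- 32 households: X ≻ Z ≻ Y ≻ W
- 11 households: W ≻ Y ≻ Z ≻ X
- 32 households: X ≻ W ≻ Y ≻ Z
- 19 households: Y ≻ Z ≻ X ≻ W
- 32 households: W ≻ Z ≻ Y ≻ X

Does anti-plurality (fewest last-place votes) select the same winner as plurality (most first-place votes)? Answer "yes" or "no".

Anti-plurality — last-place votes: X 70, Y 0, Z 32, W 68. Winner: Y.
Plurality — first-place votes: X 64, Y 46, Z 17, W 43. Winner: X.
The two methods disagree.

no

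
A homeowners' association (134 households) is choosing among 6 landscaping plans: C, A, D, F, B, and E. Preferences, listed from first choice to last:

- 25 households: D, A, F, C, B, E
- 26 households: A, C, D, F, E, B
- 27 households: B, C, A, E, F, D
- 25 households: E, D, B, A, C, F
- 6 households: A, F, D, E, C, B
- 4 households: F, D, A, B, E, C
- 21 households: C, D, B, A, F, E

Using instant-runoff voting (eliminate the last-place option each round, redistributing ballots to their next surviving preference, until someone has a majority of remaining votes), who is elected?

D

Round 1: C 21, A 32, D 25, F 4, B 27, E 25. Eliminate F.
Round 2: C 21, A 32, D 29, B 27, E 25. Eliminate C.
Round 3: A 32, D 50, B 27, E 25. Eliminate E.
Round 4: A 32, D 75, B 27. D has a majority.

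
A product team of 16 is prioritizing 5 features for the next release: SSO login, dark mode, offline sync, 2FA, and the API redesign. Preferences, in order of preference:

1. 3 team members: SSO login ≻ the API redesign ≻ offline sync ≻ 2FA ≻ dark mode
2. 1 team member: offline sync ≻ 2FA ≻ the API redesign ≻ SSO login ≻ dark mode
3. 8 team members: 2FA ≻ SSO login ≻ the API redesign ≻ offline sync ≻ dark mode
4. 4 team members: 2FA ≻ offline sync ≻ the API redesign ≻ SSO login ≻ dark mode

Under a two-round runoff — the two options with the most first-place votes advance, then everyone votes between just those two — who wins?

Round 1 first-place votes: SSO login 3, dark mode 0, offline sync 1, 2FA 12, the API redesign 0.
2FA and SSO login advance.
Runoff: 2FA is preferred to SSO login by 13 voters; SSO login by 3.
2FA wins the runoff.

2FA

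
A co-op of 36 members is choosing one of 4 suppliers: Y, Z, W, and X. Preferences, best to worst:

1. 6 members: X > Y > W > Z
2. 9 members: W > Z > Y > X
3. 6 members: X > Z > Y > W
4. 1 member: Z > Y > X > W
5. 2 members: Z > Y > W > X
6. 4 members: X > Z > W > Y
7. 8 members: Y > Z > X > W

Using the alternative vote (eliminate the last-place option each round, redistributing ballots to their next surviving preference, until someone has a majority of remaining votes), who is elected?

Round 1: Y 8, Z 3, W 9, X 16. Eliminate Z.
Round 2: Y 11, W 9, X 16. Eliminate W.
Round 3: Y 20, X 16. Y has a majority.

Y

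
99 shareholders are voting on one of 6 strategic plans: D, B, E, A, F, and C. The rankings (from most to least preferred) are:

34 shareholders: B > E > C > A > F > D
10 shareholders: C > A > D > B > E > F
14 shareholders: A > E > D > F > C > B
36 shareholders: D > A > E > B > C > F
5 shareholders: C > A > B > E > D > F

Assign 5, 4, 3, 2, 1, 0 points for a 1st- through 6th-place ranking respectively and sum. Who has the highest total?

A

D: 34·0 + 10·3 + 14·3 + 36·5 + 5·1 = 257
B: 34·5 + 10·2 + 14·0 + 36·2 + 5·3 = 277
E: 34·4 + 10·1 + 14·4 + 36·3 + 5·2 = 320
A: 34·2 + 10·4 + 14·5 + 36·4 + 5·4 = 342
F: 34·1 + 10·0 + 14·2 + 36·0 + 5·0 = 62
C: 34·3 + 10·5 + 14·1 + 36·1 + 5·5 = 227
A has the highest Borda score (342).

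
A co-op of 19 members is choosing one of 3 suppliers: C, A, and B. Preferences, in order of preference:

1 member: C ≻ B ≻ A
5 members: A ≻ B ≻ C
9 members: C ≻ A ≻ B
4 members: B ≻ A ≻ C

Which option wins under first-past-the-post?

C

First-place votes: C 10, A 5, B 4.
C has the most first-place votes.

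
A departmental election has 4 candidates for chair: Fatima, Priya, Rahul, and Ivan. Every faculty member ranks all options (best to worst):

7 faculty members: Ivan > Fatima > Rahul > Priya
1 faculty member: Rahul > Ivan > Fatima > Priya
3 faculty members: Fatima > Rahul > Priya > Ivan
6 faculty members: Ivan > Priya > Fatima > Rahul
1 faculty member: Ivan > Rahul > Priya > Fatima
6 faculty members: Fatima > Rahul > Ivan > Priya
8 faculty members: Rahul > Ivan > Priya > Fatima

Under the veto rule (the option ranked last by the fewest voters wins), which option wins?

Last-place votes: Fatima 9, Priya 14, Rahul 6, Ivan 3.
Ivan is ranked last by the fewest voters, so Ivan wins.

Ivan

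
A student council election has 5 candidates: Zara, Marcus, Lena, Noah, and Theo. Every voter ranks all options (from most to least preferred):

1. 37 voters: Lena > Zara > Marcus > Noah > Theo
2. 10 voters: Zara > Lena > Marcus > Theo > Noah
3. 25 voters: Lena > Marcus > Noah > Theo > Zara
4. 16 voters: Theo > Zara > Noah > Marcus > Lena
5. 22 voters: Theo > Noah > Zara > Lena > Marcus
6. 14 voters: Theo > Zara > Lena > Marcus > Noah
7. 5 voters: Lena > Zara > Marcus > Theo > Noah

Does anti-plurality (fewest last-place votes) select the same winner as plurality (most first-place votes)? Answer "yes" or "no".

Anti-plurality — last-place votes: Zara 25, Marcus 22, Lena 16, Noah 29, Theo 37. Winner: Lena.
Plurality — first-place votes: Zara 10, Marcus 0, Lena 67, Noah 0, Theo 52. Winner: Lena.
The two methods agree.

yes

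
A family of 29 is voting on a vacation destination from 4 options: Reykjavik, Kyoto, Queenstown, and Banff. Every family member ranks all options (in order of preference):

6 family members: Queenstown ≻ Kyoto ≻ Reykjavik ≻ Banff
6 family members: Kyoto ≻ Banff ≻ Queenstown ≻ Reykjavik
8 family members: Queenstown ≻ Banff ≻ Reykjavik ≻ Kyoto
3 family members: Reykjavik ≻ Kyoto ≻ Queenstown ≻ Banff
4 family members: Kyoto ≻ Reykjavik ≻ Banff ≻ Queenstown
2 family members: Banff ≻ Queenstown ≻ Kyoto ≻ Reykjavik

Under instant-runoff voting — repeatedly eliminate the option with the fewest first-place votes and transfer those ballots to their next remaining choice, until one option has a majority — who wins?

Round 1: Reykjavik 3, Kyoto 10, Queenstown 14, Banff 2. Eliminate Banff.
Round 2: Reykjavik 3, Kyoto 10, Queenstown 16. Queenstown has a majority.

Queenstown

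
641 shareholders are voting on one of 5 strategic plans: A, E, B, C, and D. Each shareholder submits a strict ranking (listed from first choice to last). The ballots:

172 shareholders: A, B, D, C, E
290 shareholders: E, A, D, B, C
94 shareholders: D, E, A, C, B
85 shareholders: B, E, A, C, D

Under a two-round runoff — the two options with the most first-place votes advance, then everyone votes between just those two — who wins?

E

Round 1 first-place votes: A 172, E 290, B 85, C 0, D 94.
E and A advance.
Runoff: E is preferred to A by 469 voters; A by 172.
E wins the runoff.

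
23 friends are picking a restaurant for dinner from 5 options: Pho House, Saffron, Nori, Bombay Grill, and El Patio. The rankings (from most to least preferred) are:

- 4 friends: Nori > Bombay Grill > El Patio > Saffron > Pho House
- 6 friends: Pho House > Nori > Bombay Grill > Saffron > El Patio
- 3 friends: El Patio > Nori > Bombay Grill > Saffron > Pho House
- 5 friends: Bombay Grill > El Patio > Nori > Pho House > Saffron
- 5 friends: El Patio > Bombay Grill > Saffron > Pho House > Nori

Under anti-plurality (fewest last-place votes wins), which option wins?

Last-place votes: Pho House 7, Saffron 5, Nori 5, Bombay Grill 0, El Patio 6.
Bombay Grill is ranked last by the fewest voters, so Bombay Grill wins.

Bombay Grill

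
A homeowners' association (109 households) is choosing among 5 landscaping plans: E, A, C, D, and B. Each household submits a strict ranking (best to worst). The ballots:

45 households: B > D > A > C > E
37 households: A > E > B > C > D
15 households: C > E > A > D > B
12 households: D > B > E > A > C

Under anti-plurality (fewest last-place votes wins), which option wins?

Last-place votes: E 45, A 0, C 12, D 37, B 15.
A is ranked last by the fewest voters, so A wins.

A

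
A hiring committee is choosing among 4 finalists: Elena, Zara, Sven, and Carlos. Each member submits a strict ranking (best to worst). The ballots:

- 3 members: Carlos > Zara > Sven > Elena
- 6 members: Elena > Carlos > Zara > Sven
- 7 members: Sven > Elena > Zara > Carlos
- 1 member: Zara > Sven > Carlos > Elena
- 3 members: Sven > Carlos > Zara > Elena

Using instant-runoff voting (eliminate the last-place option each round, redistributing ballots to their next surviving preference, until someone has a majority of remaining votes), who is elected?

Round 1: Elena 6, Zara 1, Sven 10, Carlos 3. Eliminate Zara.
Round 2: Elena 6, Sven 11, Carlos 3. Sven has a majority.

Sven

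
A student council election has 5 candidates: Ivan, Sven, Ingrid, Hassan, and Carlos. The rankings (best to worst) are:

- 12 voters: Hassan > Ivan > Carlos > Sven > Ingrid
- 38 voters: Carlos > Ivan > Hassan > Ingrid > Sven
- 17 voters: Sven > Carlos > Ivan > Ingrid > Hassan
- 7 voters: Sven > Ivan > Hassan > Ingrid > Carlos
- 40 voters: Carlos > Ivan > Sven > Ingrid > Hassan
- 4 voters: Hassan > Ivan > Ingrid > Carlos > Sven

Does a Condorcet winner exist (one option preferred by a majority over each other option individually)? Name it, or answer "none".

Carlos vs Ivan: 95–23 for Carlos.
Carlos vs Sven: 94–24 for Carlos.
Carlos vs Ingrid: 107–11 for Carlos.
Carlos vs Hassan: 95–23 for Carlos.
Carlos beats every other option head-to-head.

Carlos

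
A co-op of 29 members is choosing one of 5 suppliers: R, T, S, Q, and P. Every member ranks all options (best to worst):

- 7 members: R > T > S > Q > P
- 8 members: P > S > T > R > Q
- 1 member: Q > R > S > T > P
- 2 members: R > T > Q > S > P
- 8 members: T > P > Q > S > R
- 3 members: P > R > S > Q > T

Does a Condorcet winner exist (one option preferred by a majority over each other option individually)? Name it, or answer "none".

T

T vs R: 16–13 for T.
T vs S: 17–12 for T.
T vs Q: 25–4 for T.
T vs P: 18–11 for T.
T beats every other option head-to-head.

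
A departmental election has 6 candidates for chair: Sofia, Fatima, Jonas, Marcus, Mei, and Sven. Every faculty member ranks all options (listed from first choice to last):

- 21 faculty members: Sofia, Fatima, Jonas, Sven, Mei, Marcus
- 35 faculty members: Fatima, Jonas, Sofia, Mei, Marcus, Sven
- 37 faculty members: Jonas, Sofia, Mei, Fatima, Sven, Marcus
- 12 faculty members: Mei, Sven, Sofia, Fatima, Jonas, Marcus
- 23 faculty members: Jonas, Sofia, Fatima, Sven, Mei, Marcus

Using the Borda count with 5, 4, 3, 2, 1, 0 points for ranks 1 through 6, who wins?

Jonas

Sofia: 21·5 + 35·3 + 37·4 + 12·3 + 23·4 = 486
Fatima: 21·4 + 35·5 + 37·2 + 12·2 + 23·3 = 426
Jonas: 21·3 + 35·4 + 37·5 + 12·1 + 23·5 = 515
Marcus: 21·0 + 35·1 + 37·0 + 12·0 + 23·0 = 35
Mei: 21·1 + 35·2 + 37·3 + 12·5 + 23·1 = 285
Sven: 21·2 + 35·0 + 37·1 + 12·4 + 23·2 = 173
Jonas has the highest Borda score (515).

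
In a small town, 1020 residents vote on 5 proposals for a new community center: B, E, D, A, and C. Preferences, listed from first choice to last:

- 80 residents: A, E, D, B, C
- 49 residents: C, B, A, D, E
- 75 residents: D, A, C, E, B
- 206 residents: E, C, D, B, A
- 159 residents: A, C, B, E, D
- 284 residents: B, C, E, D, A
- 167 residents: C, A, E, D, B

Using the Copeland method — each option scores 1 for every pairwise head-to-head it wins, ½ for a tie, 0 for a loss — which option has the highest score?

C

B: beats A; loses to E, D, and C → score 1.
E: beats B and D; loses to A and C → score 2.
D: beats B and A; loses to E and C → score 2.
A: beats E; loses to B, D, and C → score 1.
C: beats B, E, D, and A → score 4.
C has the best pairwise record.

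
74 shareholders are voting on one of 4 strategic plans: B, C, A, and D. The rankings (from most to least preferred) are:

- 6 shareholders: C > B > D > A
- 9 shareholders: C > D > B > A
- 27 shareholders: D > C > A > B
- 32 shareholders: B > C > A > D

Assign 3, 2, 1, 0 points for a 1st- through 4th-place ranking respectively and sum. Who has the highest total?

B: 6·2 + 9·1 + 27·0 + 32·3 = 117
C: 6·3 + 9·3 + 27·2 + 32·2 = 163
A: 6·0 + 9·0 + 27·1 + 32·1 = 59
D: 6·1 + 9·2 + 27·3 + 32·0 = 105
C has the highest Borda score (163).

C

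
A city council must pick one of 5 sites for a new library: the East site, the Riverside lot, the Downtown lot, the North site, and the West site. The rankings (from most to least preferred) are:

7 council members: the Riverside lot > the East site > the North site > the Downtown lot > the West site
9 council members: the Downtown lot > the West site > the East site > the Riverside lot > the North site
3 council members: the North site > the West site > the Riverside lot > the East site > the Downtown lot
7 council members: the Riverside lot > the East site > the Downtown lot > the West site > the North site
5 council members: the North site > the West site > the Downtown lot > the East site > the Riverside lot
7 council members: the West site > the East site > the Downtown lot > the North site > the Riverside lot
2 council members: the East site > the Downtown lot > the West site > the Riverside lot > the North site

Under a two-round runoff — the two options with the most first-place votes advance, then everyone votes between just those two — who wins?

Round 1 first-place votes: the East site 2, the Riverside lot 14, the Downtown lot 9, the North site 8, the West site 7.
the Riverside lot and the Downtown lot advance.
Runoff: the Riverside lot is preferred to the Downtown lot by 17 voters; the Downtown lot by 23.
the Downtown lot wins the runoff.

the Downtown lot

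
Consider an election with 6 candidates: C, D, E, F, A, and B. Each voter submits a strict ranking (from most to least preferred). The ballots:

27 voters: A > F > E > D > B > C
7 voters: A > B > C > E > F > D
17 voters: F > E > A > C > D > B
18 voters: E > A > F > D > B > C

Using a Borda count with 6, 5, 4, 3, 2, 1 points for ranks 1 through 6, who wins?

C: 27·1 + 7·4 + 17·3 + 18·1 = 124
D: 27·3 + 7·1 + 17·2 + 18·3 = 176
E: 27·4 + 7·3 + 17·5 + 18·6 = 322
F: 27·5 + 7·2 + 17·6 + 18·4 = 323
A: 27·6 + 7·6 + 17·4 + 18·5 = 362
B: 27·2 + 7·5 + 17·1 + 18·2 = 142
A has the highest Borda score (362).

A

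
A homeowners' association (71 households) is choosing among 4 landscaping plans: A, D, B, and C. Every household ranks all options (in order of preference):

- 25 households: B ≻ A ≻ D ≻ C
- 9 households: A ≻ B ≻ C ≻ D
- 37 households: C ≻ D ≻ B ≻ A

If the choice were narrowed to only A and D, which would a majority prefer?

D

Voters preferring A to D: 34; preferring D to A: 37.
D wins the head-to-head.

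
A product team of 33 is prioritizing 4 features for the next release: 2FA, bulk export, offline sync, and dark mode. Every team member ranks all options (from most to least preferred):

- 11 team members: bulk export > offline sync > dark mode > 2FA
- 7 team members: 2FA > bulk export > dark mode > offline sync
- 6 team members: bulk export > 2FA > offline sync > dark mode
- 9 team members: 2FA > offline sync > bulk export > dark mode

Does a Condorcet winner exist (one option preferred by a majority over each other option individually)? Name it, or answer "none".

bulk export vs 2FA: 17–16 for bulk export.
bulk export vs offline sync: 24–9 for bulk export.
bulk export vs dark mode: 33–0 for bulk export.
bulk export beats every other option head-to-head.

bulk export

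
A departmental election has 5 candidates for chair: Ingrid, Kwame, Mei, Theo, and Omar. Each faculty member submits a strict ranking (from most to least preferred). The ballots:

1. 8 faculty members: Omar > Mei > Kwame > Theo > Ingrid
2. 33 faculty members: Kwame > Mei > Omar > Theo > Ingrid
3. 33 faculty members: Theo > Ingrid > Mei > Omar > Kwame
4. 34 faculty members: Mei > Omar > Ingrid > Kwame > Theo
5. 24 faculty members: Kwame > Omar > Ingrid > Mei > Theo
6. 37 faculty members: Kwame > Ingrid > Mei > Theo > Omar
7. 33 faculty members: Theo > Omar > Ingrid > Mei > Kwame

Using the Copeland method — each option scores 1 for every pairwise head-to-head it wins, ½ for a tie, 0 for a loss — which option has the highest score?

Ingrid: beats Mei; loses to Kwame, Theo, and Omar → score 1.
Kwame: beats Ingrid and Theo; loses to Mei and Omar → score 2.
Mei: beats Kwame, Theo, and Omar; loses to Ingrid → score 3.
Theo: beats Ingrid and Omar; loses to Kwame and Mei → score 2.
Omar: beats Ingrid and Kwame; loses to Mei and Theo → score 2.
Mei has the best pairwise record.

Mei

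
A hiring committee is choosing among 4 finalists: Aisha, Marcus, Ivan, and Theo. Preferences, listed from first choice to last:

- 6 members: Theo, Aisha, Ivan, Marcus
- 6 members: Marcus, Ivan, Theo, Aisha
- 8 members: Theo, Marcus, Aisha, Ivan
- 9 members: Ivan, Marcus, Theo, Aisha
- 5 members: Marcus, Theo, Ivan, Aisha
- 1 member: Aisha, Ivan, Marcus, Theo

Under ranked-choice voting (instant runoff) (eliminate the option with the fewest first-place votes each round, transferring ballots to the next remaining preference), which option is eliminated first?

Round 1: Aisha 1, Marcus 11, Ivan 9, Theo 14. Eliminate Aisha.

Aisha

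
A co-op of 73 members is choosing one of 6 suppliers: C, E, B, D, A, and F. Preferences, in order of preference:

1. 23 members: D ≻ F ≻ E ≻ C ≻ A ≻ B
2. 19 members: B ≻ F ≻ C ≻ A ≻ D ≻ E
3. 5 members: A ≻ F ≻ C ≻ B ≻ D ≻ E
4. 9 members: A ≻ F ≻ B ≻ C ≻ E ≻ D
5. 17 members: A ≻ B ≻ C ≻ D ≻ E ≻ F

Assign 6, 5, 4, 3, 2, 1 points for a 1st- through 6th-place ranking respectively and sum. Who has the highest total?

C: 23·3 + 19·4 + 5·4 + 9·3 + 17·4 = 260
E: 23·4 + 19·1 + 5·1 + 9·2 + 17·2 = 168
B: 23·1 + 19·6 + 5·3 + 9·4 + 17·5 = 273
D: 23·6 + 19·2 + 5·2 + 9·1 + 17·3 = 246
A: 23·2 + 19·3 + 5·6 + 9·6 + 17·6 = 289
F: 23·5 + 19·5 + 5·5 + 9·5 + 17·1 = 297
F has the highest Borda score (297).

F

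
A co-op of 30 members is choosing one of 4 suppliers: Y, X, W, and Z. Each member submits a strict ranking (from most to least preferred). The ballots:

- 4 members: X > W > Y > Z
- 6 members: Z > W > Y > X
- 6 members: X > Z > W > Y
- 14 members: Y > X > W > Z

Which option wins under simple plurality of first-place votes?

Y

First-place votes: Y 14, X 10, W 0, Z 6.
Y has the most first-place votes.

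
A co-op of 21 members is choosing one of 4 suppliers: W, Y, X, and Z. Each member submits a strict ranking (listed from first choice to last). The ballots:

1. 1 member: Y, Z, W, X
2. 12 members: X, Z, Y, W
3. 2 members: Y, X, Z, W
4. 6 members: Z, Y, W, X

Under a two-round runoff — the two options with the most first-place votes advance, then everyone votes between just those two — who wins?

X

Round 1 first-place votes: W 0, Y 3, X 12, Z 6.
X and Z advance.
Runoff: X is preferred to Z by 14 voters; Z by 7.
X wins the runoff.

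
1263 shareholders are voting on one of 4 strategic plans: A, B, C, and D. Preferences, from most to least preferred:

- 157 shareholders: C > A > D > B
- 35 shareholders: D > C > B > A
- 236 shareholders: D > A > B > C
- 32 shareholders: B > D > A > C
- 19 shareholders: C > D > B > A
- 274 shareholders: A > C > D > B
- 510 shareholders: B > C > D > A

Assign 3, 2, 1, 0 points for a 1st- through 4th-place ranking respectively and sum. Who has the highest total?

C

A: 157·2 + 35·0 + 236·2 + 32·1 + 19·0 + 274·3 + 510·0 = 1640
B: 157·0 + 35·1 + 236·1 + 32·3 + 19·1 + 274·0 + 510·3 = 1916
C: 157·3 + 35·2 + 236·0 + 32·0 + 19·3 + 274·2 + 510·2 = 2166
D: 157·1 + 35·3 + 236·3 + 32·2 + 19·2 + 274·1 + 510·1 = 1856
C has the highest Borda score (2166).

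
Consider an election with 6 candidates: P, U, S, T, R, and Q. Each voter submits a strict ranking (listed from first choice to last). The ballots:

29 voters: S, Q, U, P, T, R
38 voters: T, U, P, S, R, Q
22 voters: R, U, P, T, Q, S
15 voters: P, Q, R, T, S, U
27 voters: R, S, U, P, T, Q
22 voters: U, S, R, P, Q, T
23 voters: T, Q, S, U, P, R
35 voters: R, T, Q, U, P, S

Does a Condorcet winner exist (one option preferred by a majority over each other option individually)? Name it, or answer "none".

Checking pairwise contests:
U beats P 196–15.
T beats U 111–100.
P beats S 110–101.
P beats T 115–96.
U beats R 112–99.
P beats Q 124–87.
Every option loses at least one head-to-head, so there is no Condorcet winner.

none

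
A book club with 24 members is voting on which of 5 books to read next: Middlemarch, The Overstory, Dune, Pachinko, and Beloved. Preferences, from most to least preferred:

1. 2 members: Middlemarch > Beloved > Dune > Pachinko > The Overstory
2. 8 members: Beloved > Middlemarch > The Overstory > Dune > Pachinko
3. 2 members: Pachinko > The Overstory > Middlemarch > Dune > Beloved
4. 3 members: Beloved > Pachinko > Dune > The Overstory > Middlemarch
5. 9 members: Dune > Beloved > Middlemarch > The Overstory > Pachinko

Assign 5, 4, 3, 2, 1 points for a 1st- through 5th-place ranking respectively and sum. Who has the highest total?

Beloved

Middlemarch: 2·5 + 8·4 + 2·3 + 3·1 + 9·3 = 78
The Overstory: 2·1 + 8·3 + 2·4 + 3·2 + 9·2 = 58
Dune: 2·3 + 8·2 + 2·2 + 3·3 + 9·5 = 80
Pachinko: 2·2 + 8·1 + 2·5 + 3·4 + 9·1 = 43
Beloved: 2·4 + 8·5 + 2·1 + 3·5 + 9·4 = 101
Beloved has the highest Borda score (101).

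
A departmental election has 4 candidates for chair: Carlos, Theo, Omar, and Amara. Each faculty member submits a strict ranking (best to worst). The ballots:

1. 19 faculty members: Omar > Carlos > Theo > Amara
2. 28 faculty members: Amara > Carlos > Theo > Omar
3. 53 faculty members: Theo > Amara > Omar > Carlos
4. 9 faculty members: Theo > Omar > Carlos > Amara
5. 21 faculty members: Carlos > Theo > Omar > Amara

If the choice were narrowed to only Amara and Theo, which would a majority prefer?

Theo

Voters preferring Amara to Theo: 28; preferring Theo to Amara: 102.
Theo wins the head-to-head.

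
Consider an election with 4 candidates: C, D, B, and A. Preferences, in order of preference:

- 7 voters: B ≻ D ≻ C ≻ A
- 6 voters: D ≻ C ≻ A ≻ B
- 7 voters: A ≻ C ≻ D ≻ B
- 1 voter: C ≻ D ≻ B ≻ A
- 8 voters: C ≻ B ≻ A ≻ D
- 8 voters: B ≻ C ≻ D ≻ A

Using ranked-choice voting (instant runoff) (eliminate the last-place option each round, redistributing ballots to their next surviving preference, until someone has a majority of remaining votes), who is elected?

Round 1: C 9, D 6, B 15, A 7. Eliminate D.
Round 2: C 15, B 15, A 7. Eliminate A.
Round 3: C 22, B 15. C has a majority.

C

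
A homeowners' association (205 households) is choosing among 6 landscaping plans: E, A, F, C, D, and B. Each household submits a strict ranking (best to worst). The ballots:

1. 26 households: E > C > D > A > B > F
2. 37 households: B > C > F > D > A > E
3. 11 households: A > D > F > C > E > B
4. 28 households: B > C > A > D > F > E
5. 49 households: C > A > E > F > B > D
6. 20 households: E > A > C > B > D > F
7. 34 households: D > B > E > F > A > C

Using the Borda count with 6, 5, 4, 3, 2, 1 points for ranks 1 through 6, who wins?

C

E: 26·6 + 37·1 + 11·2 + 28·1 + 49·4 + 20·6 + 34·4 = 695
A: 26·3 + 37·2 + 11·6 + 28·4 + 49·5 + 20·5 + 34·2 = 743
F: 26·1 + 37·4 + 11·4 + 28·2 + 49·3 + 20·1 + 34·3 = 543
C: 26·5 + 37·5 + 11·3 + 28·5 + 49·6 + 20·4 + 34·1 = 896
D: 26·4 + 37·3 + 11·5 + 28·3 + 49·1 + 20·2 + 34·6 = 647
B: 26·2 + 37·6 + 11·1 + 28·6 + 49·2 + 20·3 + 34·5 = 781
C has the highest Borda score (896).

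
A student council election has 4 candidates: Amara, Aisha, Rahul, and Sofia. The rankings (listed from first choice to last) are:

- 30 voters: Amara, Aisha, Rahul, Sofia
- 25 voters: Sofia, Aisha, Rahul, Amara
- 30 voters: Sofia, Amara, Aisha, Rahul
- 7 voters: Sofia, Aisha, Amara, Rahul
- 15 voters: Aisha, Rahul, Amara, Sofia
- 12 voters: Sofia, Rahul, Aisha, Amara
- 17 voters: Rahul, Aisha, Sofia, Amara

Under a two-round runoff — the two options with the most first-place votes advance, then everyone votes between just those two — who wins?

Round 1 first-place votes: Amara 30, Aisha 15, Rahul 17, Sofia 74.
Sofia and Amara advance.
Runoff: Sofia is preferred to Amara by 91 voters; Amara by 45.
Sofia wins the runoff.

Sofia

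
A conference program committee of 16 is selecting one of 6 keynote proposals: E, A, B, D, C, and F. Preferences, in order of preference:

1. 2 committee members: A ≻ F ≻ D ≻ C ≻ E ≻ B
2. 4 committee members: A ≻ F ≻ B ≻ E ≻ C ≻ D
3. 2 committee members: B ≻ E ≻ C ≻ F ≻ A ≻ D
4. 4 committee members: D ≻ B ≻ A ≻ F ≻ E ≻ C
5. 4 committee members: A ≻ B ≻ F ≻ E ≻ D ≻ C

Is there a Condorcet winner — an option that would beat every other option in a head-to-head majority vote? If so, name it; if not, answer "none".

A vs E: 14–2 for A.
A vs B: 10–6 for A.
A vs D: 12–4 for A.
A vs C: 14–2 for A.
A vs F: 14–2 for A.
A beats every other option head-to-head.

A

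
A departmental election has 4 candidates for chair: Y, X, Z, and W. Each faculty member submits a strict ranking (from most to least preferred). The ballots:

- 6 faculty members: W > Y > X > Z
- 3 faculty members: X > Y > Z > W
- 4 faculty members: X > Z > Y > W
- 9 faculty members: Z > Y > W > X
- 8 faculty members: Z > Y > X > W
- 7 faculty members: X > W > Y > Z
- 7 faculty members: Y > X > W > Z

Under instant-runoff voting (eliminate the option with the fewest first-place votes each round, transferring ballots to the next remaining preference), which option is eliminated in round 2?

Round 1: Y 7, X 14, Z 17, W 6. Eliminate W.
Round 2: Y 13, X 14, Z 17. Eliminate Y.

Y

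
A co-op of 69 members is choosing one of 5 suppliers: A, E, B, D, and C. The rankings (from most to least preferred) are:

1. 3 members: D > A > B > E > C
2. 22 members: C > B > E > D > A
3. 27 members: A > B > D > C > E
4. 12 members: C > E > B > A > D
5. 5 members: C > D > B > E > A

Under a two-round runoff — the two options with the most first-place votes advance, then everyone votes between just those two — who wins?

C

Round 1 first-place votes: A 27, E 0, B 0, D 3, C 39.
C and A advance.
Runoff: C is preferred to A by 39 voters; A by 30.
C wins the runoff.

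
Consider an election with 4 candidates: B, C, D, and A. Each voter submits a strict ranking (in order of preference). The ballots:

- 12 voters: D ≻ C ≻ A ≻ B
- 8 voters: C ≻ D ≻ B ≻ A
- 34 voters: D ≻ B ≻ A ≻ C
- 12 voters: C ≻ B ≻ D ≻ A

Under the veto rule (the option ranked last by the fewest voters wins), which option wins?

Last-place votes: B 12, C 34, D 0, A 20.
D is ranked last by the fewest voters, so D wins.

D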